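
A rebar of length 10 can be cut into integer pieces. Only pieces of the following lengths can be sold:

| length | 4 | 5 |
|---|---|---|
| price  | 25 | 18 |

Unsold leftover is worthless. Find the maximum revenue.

50

Build r[k] bottom-up: r[k] = max over allowed piece i of (p[i] + r[k−i]).
r[1] = 0
r[2] = 0
r[3] = 0
r[4] = 25
r[5] = 25
r[6] = 25
r[7] = 25
r[8] = 50  (first piece 4, then r[4]=25)
r[9] = 50
r[10] = 50
One optimal cutting: pieces 4 + 4 with 2 meters of scrap → ₹50.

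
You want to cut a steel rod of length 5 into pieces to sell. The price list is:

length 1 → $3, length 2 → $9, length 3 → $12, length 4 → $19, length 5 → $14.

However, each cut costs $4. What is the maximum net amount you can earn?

18

Consider every possible first cut. net[k] is the best of p[i]+net[k−i] over all sellable i≤k, charging 4 whenever i<k.
net[1] = 3
net[2] = max(3+3-4, 9+0) = 9
net[3] = max(3+9-4, 9+3-4, 12+0) = 12
net[4] = max(3+12-4, 9+9-4, 12+3-4, 19+0) = 19
net[5] = max(3+19-4, 9+12-4, 12+9-4, 19+3-4, 14+0) = 18
One optimal plan: pieces 4 + 1 (1 cut) → $22 − $4 = $18.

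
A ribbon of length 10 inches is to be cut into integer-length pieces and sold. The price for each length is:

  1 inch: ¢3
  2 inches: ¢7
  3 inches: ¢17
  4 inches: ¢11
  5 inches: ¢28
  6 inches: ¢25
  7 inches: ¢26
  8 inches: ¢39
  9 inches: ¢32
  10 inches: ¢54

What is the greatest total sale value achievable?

56

Consider every possible first cut. best[k] is the best of p[i]+best[k−i] over all sellable i≤k.
best[1] = 3
best[2] = max(3+3, 7+0) = 7
best[3] = max(3+7, 7+3, 17+0) = 17
best[4] = max(3+17, 7+7, 17+3, 11+0) = 20
best[5] = max(3+20, 7+17, 17+7, 11+3, 28+0) = 28
best[6] = max(3+28, 7+20, 17+17, 11+7, 28+3, 25+0) = 34
best[7] = max(3+34, 7+28, 17+20, …, 25+3, 26+0) = 37
best[8] = max(3+37, 7+34, 17+28, …, 26+3, 39+0) = 45
best[9] = max(3+45, 7+37, 17+34, …, 39+3, 32+0) = 51
best[10] = max(3+51, 7+45, 17+37, …, 32+3, 54+0) = 56
One optimal cutting: 5 + 5 → ¢28 + ¢28 = ¢56.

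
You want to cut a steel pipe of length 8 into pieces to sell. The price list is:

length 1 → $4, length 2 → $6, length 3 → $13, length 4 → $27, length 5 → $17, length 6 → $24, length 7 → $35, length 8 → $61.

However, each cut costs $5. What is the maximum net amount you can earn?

Consider every possible first cut. v[k] is the best of p[i]+v[k−i] over all sellable i≤k, charging 5 whenever i<k.
v[1] = 4
v[2] = 6
v[3] = 13
v[4] = 27
v[5] = 26  (first piece 1, then v[4]=27)
v[6] = 28  (first piece 2, then v[4]=27)
v[7] = 35  (first piece 3, then v[4]=27)
v[8] = 61
Best is to make no cuts and sell whole for $61.

61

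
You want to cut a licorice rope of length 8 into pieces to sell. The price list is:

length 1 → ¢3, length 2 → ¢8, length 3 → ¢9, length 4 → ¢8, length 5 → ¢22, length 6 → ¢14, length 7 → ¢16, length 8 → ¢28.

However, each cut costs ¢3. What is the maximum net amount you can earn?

Consider every possible first cut. r[k] is the best of p[i]+r[k−i] over all sellable i≤k, charging 3 whenever i<k.
r[1] = 3
r[2] = max(3+3-3, 8+0) = 8
r[3] = max(3+8-3, 8+3-3, 9+0) = 9
r[4] = max(3+9-3, 8+8-3, 9+3-3, 8+0) = 13
r[5] = max(3+13-3, 8+9-3, 9+8-3, 8+3-3, 22+0) = 22
r[6] = max(3+22-3, 8+13-3, 9+9-3, 8+8-3, 22+3-3, 14+0) = 22
r[7] = max(3+22-3, 8+22-3, 9+13-3, …, 14+3-3, 16+0) = 27
r[8] = max(3+27-3, 8+22-3, 9+22-3, …, 16+3-3, 28+0) = 28
One optimal plan: pieces 5 + 3 (1 cut) → ¢31 − ¢3 = ¢28.

28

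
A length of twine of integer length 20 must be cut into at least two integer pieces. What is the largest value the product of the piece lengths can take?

1458

Let P[k] be the best product for length k (with at least one cut). For each first piece i, the rest contributes max(k−i, P[k−i]).
P[2] = 1*max(1,0) = 1*1 = 1
P[3] = 1*max(2,1) = 1*2 = 2
P[4] = 2*max(2,1) = 2*2 = 4
P[5] = 2*max(3,2) = 2*3 = 6
P[6] = 3*max(3,2) = 3*3 = 9
P[7] = 2*max(5,6) = 2*6 = 12
P[8] = 2*max(6,9) = 2*9 = 18
P[9] = 3*max(6,9) = 3*9 = 27
P[10] = 2*max(8,18) = 2*18 = 36
P[11] = 2*max(9,27) = 2*27 = 54
P[12] = 3*max(9,27) = 3*27 = 81
P[13] = 2*max(11,54) = 2*54 = 108
P[14] = 2*max(12,81) = 2*81 = 162
P[15] = 3*max(12,81) = 3*81 = 243
P[16] = 2*max(14,162) = 2*162 = 324
P[17] = 2*max(15,243) = 2*243 = 486
P[18] = 3*max(15,243) = 3*243 = 729
P[19] = 2*max(17,486) = 2*486 = 972
P[20] = 2*max(18,729) = 2*729 = 1458
One optimal split: 3 + 3 + 3 + 3 + 3 + 3 + 2; product 3*3*3*3*3*3*2 = 1458.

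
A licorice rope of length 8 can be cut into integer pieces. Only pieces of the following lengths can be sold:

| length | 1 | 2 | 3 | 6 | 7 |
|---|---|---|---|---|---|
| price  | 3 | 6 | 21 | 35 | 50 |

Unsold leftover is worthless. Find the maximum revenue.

Let r[k] be the best obtainable value from length k. For each k, try every first piece i and keep the best of price[i] + r[k−i].
r[1] = 3
r[2] = 6  (first piece 1, then r[1]=3)
r[3] = 21
r[4] = 24  (first piece 1, then r[3]=21)
r[5] = 27  (first piece 1, then r[4]=24)
r[6] = 42  (first piece 3, then r[3]=21)
r[7] = 50
r[8] = 53  (first piece 1, then r[7]=50)
One optimal cutting: 7 + 1 → ¢53.

53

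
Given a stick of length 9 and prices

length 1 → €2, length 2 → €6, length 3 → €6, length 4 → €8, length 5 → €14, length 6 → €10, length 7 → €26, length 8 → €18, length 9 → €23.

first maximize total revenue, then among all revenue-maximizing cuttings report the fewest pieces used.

2

Let r[k] be the best obtainable value from length k. For each k, try every first piece i and keep the best of price[i] + r[k−i].
r[1] = 2
r[2] = max(2+2, 6+0) = 6
r[3] = max(2+6, 6+2, 6+0) = 8
r[4] = max(2+8, 6+6, 6+2, 8+0) = 12
r[5] = max(2+12, 6+8, 6+6, 8+2, 14+0) = 14
r[6] = max(2+14, 6+12, 6+8, 8+6, 14+2, 10+0) = 18
r[7] = max(2+18, 6+14, 6+12, …, 10+2, 26+0) = 26
r[8] = max(2+26, 6+18, 6+14, …, 26+2, 18+0) = 28
r[9] = max(2+28, 6+26, 6+18, …, 18+2, 23+0) = 32
Maximum revenue is €32.
Now minimize piece count subject to staying optimal: for each k, pieces[k] = 1 + min over i with p[i]+r[k−i]=r[k] of pieces[k−i].
pieces[6] = 3
pieces[7] = 1
pieces[8] = 2
pieces[9] = 2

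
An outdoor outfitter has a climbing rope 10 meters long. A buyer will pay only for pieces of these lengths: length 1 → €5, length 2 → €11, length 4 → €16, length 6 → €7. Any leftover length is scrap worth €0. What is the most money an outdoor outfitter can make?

Build best[k] bottom-up: best[k] = max over allowed piece i of (p[i] + best[k−i]).
best[1] = 5
best[2] = max(5+5, 11+0) = 11
best[3] = max(5+11, 11+5) = 16
best[4] = max(5+16, 11+11, 16+0) = 22
best[5] = max(5+22, 11+16, 16+5) = 27
best[6] = max(5+27, 11+22, 16+11, 7+0) = 33
best[7] = max(5+33, 11+27, 16+16, 7+5) = 38
best[8] = max(5+38, 11+33, 16+22, 7+11) = 44
best[9] = max(5+44, 11+38, 16+27, 7+16) = 49
best[10] = max(5+49, 11+44, 16+33, 7+22) = 55
One optimal cutting: 2 + 2 + 2 + 2 + 2 → €55.

55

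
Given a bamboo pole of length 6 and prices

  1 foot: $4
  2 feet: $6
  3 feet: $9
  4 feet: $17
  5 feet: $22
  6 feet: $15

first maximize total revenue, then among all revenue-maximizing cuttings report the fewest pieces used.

Build r[k] bottom-up: r[k] = max over allowed piece i of (p[i] + r[k−i]).
r[1] = 4
r[2] = 8  (first piece 1, then r[1]=4)
r[3] = 12  (first piece 1, then r[2]=8)
r[4] = 17
r[5] = 22
r[6] = 26  (first piece 1, then r[5]=22)
Maximum revenue is $26.
Now minimize piece count subject to staying optimal: for each k, pieces[k] = 1 + min over i with p[i]+r[k−i]=r[k] of pieces[k−i].
pieces[3] = 3
pieces[4] = 1
pieces[5] = 1
pieces[6] = 2

2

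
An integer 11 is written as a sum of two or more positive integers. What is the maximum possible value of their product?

Define prod[k] = max over 1≤i<k of i · max(k−i, prod[k−i]); the inner max lets the remainder stay uncut if that's better.
prod[2] = 1*max(1,0) = 1*1 = 1
prod[3] = 1*max(2,1) = 1*2 = 2
prod[4] = 2*max(2,1) = 2*2 = 4
prod[5] = 2*max(3,2) = 2*3 = 6
prod[6] = 3*max(3,2) = 3*3 = 9
prod[7] = 2*max(5,6) = 2*6 = 12
prod[8] = 2*max(6,9) = 2*9 = 18
prod[9] = 3*max(6,9) = 3*9 = 27
prod[10] = 2*max(8,18) = 2*18 = 36
prod[11] = 2*max(9,27) = 2*27 = 54
One optimal split: 3 + 3 + 3 + 2; product 3*3*3*2 = 54.

54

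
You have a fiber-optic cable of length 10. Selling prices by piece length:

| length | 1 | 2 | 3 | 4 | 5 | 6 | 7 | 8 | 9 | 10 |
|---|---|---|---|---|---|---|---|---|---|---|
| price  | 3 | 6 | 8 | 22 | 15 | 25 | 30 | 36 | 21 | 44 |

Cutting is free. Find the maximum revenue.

Build v[k] bottom-up: v[k] = max over allowed piece i of (p[i] + v[k−i]).
v[1] = 3
v[2] = max(3+3, 6+0) = 6
v[3] = max(3+6, 6+3, 8+0) = 9
v[4] = max(3+9, 6+6, 8+3, 22+0) = 22
v[5] = max(3+22, 6+9, 8+6, 22+3, 15+0) = 25
v[6] = max(3+25, 6+22, 8+9, 22+6, 15+3, 25+0) = 28
v[7] = max(3+28, 6+25, 8+22, …, 25+3, 30+0) = 31
v[8] = max(3+31, 6+28, 8+25, …, 30+3, 36+0) = 44
v[9] = max(3+44, 6+31, 8+28, …, 36+3, 21+0) = 47
v[10] = max(3+47, 6+44, 8+31, …, 21+3, 44+0) = 50
One optimal cutting: 4 + 4 + 1 + 1 → $22 + $22 + $3 + $3 = $50.

50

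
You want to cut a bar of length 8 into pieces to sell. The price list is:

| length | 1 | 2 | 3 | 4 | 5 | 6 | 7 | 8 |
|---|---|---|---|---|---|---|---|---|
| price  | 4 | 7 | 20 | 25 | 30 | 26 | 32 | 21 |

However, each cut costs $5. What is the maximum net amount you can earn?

Consider every possible first cut. r[k] is the best of p[i]+r[k−i] over all sellable i≤k, charging 5 whenever i<k.
r[1] = 4
r[2] = max(4+4-5, 7+0) = 7
r[3] = max(4+7-5, 7+4-5, 20+0) = 20
r[4] = max(4+20-5, 7+7-5, 20+4-5, 25+0) = 25
r[5] = max(4+25-5, 7+20-5, 20+7-5, 25+4-5, 30+0) = 30
r[6] = max(4+30-5, 7+25-5, 20+20-5, 25+7-5, 30+4-5, 26+0) = 35
r[7] = max(4+35-5, 7+30-5, 20+25-5, …, 26+4-5, 32+0) = 40
r[8] = max(4+40-5, 7+35-5, 20+30-5, …, 32+4-5, 21+0) = 45
One optimal plan: pieces 5 + 3 (1 cut) → $50 − $5 = $45.

45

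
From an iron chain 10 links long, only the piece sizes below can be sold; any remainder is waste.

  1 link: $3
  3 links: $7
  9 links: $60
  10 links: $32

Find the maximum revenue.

Build best[k] bottom-up: best[k] = max over allowed piece i of (p[i] + best[k−i]).
best[1] = 3
best[2] = 6  (first piece 1, then best[1]=3)
best[3] = max(3+6, 7+0) = 9
best[4] = max(3+9, 7+3) = 12
best[5] = max(3+12, 7+6) = 15
best[6] = max(3+15, 7+9) = 18
best[7] = max(3+18, 7+12) = 21
best[8] = max(3+21, 7+15) = 24
best[9] = max(3+24, 7+18, 60+0) = 60
best[10] = max(3+60, 7+21, 60+3, 32+0) = 63
One optimal cutting: 9 + 1 → $63.

63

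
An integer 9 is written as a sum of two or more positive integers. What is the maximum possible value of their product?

27

Fill m[k] for k=2..9: at each k try every first piece i and multiply by the better of (k−i) uncut or m[k−i].
m[2] = 1*max(1,0) = 1*1 = 1
m[3] = 1*max(2,1) = 1*2 = 2
m[4] = 2*max(2,1) = 2*2 = 4
m[5] = 2*max(3,2) = 2*3 = 6
m[6] = 3*max(3,2) = 3*3 = 9
m[7] = 2*max(5,6) = 2*6 = 12
m[8] = 2*max(6,9) = 2*9 = 18
m[9] = 3*max(6,9) = 3*9 = 27
One optimal split: 3 + 3 + 3; product 3*3*3 = 27.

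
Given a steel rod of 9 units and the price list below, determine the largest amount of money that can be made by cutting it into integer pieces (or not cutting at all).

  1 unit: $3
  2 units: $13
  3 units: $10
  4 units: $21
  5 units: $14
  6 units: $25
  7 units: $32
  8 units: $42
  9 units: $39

55

Let v[k] be the best obtainable value from length k. For each k, try every first piece i and keep the best of price[i] + v[k−i].
v[1] = 3
v[2] = max(3+3, 13+0) = 13
v[3] = max(3+13, 13+3, 10+0) = 16
v[4] = max(3+16, 13+13, 10+3, 21+0) = 26
v[5] = max(3+26, 13+16, 10+13, 21+3, 14+0) = 29
v[6] = max(3+29, 13+26, 10+16, 21+13, 14+3, 25+0) = 39
v[7] = max(3+39, 13+29, 10+26, …, 25+3, 32+0) = 42
v[8] = max(3+42, 13+39, 10+29, …, 32+3, 42+0) = 52
v[9] = max(3+52, 13+42, 10+39, …, 42+3, 39+0) = 55
One optimal cutting: 2 + 2 + 2 + 2 + 1 → $13 + $13 + $13 + $13 + $3 = $55.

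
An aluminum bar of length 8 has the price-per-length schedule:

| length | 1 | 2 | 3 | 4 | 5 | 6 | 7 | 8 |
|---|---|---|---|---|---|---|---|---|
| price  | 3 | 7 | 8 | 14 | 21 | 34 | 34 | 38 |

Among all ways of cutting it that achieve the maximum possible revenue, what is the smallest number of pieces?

2

Let r[k] be the best obtainable value from length k. For each k, try every first piece i and keep the best of price[i] + r[k−i].
r[1] = 3
r[2] = 7
r[3] = 10  (first piece 1, then r[2]=7)
r[4] = 14  (first piece 2, then r[2]=7)
r[5] = 21
r[6] = 34
r[7] = 37  (first piece 1, then r[6]=34)
r[8] = 41  (first piece 2, then r[6]=34)
Maximum revenue is $41.
Now minimize piece count subject to staying optimal: for each k, pieces[k] = 1 + min over i with p[i]+r[k−i]=r[k] of pieces[k−i].
pieces[5] = 1
pieces[6] = 1
pieces[7] = 2
pieces[8] = 2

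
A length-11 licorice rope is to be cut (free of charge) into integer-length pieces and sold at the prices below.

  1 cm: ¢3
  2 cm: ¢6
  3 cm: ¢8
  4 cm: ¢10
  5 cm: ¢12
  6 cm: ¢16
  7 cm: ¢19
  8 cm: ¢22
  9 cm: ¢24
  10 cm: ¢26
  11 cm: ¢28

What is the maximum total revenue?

Build R[k] bottom-up: R[k] = max over allowed piece i of (p[i] + R[k−i]).
R[1] = 3
R[2] = max(3+3, 6+0) = 6
R[3] = max(3+6, 6+3, 8+0) = 9
R[4] = max(3+9, 6+6, 8+3, 10+0) = 12
R[5] = max(3+12, 6+9, 8+6, 10+3, 12+0) = 15
R[6] = max(3+15, 6+12, 8+9, 10+6, 12+3, 16+0) = 18
R[7] = max(3+18, 6+15, 8+12, …, 16+3, 19+0) = 21
R[8] = max(3+21, 6+18, 8+15, …, 19+3, 22+0) = 24
R[9] = max(3+24, 6+21, 8+18, …, 22+3, 24+0) = 27
R[10] = max(3+27, 6+24, 8+21, …, 24+3, 26+0) = 30
R[11] = max(3+30, 6+27, 8+24, …, 26+3, 28+0) = 33
One optimal cutting: 1 + 1 + 1 + 1 + 1 + 1 + 1 + 1 + 1 + 1 + 1 → ¢3 + ¢3 + ¢3 + ¢3 + ¢3 + ¢3 + ¢3 + ¢3 + ¢3 + ¢3 + ¢3 = ¢33.

33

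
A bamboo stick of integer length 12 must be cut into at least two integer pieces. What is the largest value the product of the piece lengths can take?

81

Define f[k] = max over 1≤i<k of i · max(k−i, f[k−i]); the inner max lets the remainder stay uncut if that's better.
f[2] = 1*max(1,0) = 1*1 = 1
f[3] = 1*max(2,1) = 1*2 = 2
f[4] = 2*max(2,1) = 2*2 = 4
f[5] = 2*max(3,2) = 2*3 = 6
f[6] = 3*max(3,2) = 3*3 = 9
f[7] = 2*max(5,6) = 2*6 = 12
f[8] = 2*max(6,9) = 2*9 = 18
f[9] = 3*max(6,9) = 3*9 = 27
f[10] = 2*max(8,18) = 2*18 = 36
f[11] = 2*max(9,27) = 2*27 = 54
f[12] = 3*max(9,27) = 3*27 = 81
One optimal split: 3 + 3 + 3 + 3; product 3*3*3*3 = 81.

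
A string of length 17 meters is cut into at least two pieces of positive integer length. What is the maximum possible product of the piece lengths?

486

Fill prod[k] for k=2..17: at each k try every first piece i and multiply by the better of (k−i) uncut or prod[k−i].
prod[2] = 1*max(1,0) = 1*1 = 1
prod[3] = 1*max(2,1) = 1*2 = 2
prod[4] = 2*max(2,1) = 2*2 = 4
prod[5] = 2*max(3,2) = 2*3 = 6
prod[6] = 3*max(3,2) = 3*3 = 9
prod[7] = 2*max(5,6) = 2*6 = 12
prod[8] = 2*max(6,9) = 2*9 = 18
prod[9] = 3*max(6,9) = 3*9 = 27
prod[10] = 2*max(8,18) = 2*18 = 36
prod[11] = 2*max(9,27) = 2*27 = 54
prod[12] = 3*max(9,27) = 3*27 = 81
prod[13] = 2*max(11,54) = 2*54 = 108
prod[14] = 2*max(12,81) = 2*81 = 162
prod[15] = 3*max(12,81) = 3*81 = 243
prod[16] = 2*max(14,162) = 2*162 = 324
prod[17] = 2*max(15,243) = 2*243 = 486
One optimal split: 3 + 3 + 3 + 3 + 3 + 2; product 3*3*3*3*3*2 = 486.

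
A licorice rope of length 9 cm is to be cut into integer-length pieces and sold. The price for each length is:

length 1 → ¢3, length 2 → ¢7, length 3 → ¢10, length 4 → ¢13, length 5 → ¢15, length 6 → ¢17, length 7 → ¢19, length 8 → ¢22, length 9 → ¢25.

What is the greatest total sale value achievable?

31

Build R[k] bottom-up: R[k] = max over allowed piece i of (p[i] + R[k−i]).
R[1] = 3
R[2] = max(3+3, 7+0) = 7
R[3] = max(3+7, 7+3, 10+0) = 10
R[4] = max(3+10, 7+7, 10+3, 13+0) = 14
R[5] = max(3+14, 7+10, 10+7, 13+3, 15+0) = 17
R[6] = max(3+17, 7+14, 10+10, 13+7, 15+3, 17+0) = 21
R[7] = max(3+21, 7+17, 10+14, …, 17+3, 19+0) = 24
R[8] = max(3+24, 7+21, 10+17, …, 19+3, 22+0) = 28
R[9] = max(3+28, 7+24, 10+21, …, 22+3, 25+0) = 31
One optimal cutting: 2 + 2 + 2 + 2 + 1 → ¢7 + ¢7 + ¢7 + ¢7 + ¢3 = ¢31.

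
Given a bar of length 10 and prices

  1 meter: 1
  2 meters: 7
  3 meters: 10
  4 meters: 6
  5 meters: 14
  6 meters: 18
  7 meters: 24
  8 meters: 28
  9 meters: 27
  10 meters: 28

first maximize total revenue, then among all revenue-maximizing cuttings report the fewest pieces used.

Consider every possible first cut. r[k] is the best of p[i]+r[k−i] over all sellable i≤k.
r[1] = 1
r[2] = 7
r[3] = 10
r[4] = 14  (first piece 2, then r[2]=7)
r[5] = 17  (first piece 2, then r[3]=10)
r[6] = 21  (first piece 2, then r[4]=14)
r[7] = 24  (first piece 2, then r[5]=17)
r[8] = 28  (first piece 2, then r[6]=21)
r[9] = 31  (first piece 2, then r[7]=24)
r[10] = 35  (first piece 2, then r[8]=28)
Maximum revenue is 35.
Now minimize piece count subject to staying optimal: for each k, pieces[k] = 1 + min over i with p[i]+r[k−i]=r[k] of pieces[k−i].
pieces[7] = 1
pieces[8] = 1
pieces[9] = 2
pieces[10] = 2

2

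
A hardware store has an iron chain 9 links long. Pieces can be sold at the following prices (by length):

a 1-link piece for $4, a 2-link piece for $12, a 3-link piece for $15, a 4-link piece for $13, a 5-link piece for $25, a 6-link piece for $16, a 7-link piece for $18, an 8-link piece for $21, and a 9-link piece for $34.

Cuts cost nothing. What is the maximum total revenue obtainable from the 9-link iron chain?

Let v[k] be the best obtainable value from length k. For each k, try every first piece i and keep the best of price[i] + v[k−i].
v[1] = 4
v[2] = 12
v[3] = 16  (first piece 1, then v[2]=12)
v[4] = 24  (first piece 2, then v[2]=12)
v[5] = 28  (first piece 1, then v[4]=24)
v[6] = 36  (first piece 2, then v[4]=24)
v[7] = 40  (first piece 1, then v[6]=36)
v[8] = 48  (first piece 2, then v[6]=36)
v[9] = 52  (first piece 1, then v[8]=48)
One optimal cutting: 2 + 2 + 2 + 2 + 1 → $12 + $12 + $12 + $12 + $4 = $52.

52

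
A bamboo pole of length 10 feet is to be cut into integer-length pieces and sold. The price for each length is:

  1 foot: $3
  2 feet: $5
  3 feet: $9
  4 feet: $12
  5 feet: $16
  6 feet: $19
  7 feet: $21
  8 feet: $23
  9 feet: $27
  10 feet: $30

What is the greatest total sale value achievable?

32

Consider every possible first cut. r[k] is the best of p[i]+r[k−i] over all sellable i≤k.
r[1] = 3
r[2] = 6  (first piece 1, then r[1]=3)
r[3] = 9  (first piece 1, then r[2]=6)
r[4] = 12  (first piece 1, then r[3]=9)
r[5] = 16
r[6] = 19  (first piece 1, then r[5]=16)
r[7] = 22  (first piece 1, then r[6]=19)
r[8] = 25  (first piece 1, then r[7]=22)
r[9] = 28  (first piece 1, then r[8]=25)
r[10] = 32  (first piece 5, then r[5]=16)
One optimal cutting: 5 + 5 → $16 + $16 = $32.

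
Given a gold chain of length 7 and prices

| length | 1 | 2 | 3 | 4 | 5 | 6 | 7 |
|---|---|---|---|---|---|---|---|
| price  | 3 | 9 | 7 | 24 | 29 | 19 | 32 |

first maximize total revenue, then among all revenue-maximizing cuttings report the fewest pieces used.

Let r[k] be the best obtainable value from length k. For each k, try every first piece i and keep the best of price[i] + r[k−i].
r[1] = 3
r[2] = max(3+3, 9+0) = 9
r[3] = max(3+9, 9+3, 7+0) = 12
r[4] = max(3+12, 9+9, 7+3, 24+0) = 24
r[5] = max(3+24, 9+12, 7+9, 24+3, 29+0) = 29
r[6] = max(3+29, 9+24, 7+12, 24+9, 29+3, 19+0) = 33
r[7] = max(3+33, 9+29, 7+24, …, 19+3, 32+0) = 38
Maximum revenue is $38.
Now minimize piece count subject to staying optimal: for each k, pieces[k] = 1 + min over i with p[i]+r[k−i]=r[k] of pieces[k−i].
pieces[4] = 1
pieces[5] = 1
pieces[6] = 2
pieces[7] = 2

2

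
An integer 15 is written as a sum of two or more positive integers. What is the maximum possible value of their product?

Let P[k] be the best product for length k (with at least one cut). For each first piece i, the rest contributes max(k−i, P[k−i]).
Small cases: P[2]=1, P[3]=2, P[4]=4, P[5]=6, P[6]=9, P[7]=12.
P[8] = max(1·12, 2·9, 3·6, …, 6·2, 7·1) = 18
P[9] = max(1·18, 2·12, 3·9, …, 7·2, 8·1) = 27
P[10] = max(1·27, 2·18, 3·12, …, 8·2, 9·1) = 36
P[11] = max(1·36, 2·27, 3·18, …, 9·2, 10·1) = 54
P[12] = max(1·54, 2·36, 3·27, …, 10·2, 11·1) = 81
P[13] = max(1·81, 2·54, 3·36, …, 11·2, 12·1) = 108
P[14] = max(1·108, 2·81, 3·54, …, 12·2, 13·1) = 162
P[15] = max(1·162, 2·108, 3·81, …, 13·2, 14·1) = 243
One optimal split: 3 + 3 + 3 + 3 + 3; product 3·3·3·3·3 = 243.

243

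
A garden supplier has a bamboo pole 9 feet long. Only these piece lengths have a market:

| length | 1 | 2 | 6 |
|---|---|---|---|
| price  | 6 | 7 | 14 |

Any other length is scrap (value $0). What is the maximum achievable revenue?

Build f[k] bottom-up: f[k] = max over allowed piece i of (p[i] + f[k−i]).
f[1] = 6
f[2] = 12  (first piece 1, then f[1]=6)
f[3] = 18  (first piece 1, then f[2]=12)
f[4] = 24  (first piece 1, then f[3]=18)
f[5] = 30  (first piece 1, then f[4]=24)
f[6] = 36  (first piece 1, then f[5]=30)
f[7] = 42  (first piece 1, then f[6]=36)
f[8] = 48  (first piece 1, then f[7]=42)
f[9] = 54  (first piece 1, then f[8]=48)
One optimal cutting: 1 + 1 + 1 + 1 + 1 + 1 + 1 + 1 + 1 → $54.

54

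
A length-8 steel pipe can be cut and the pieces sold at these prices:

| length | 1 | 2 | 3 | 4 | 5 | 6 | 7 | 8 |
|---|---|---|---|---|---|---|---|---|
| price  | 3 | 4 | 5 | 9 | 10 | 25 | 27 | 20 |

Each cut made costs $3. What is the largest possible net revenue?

27

Consider every possible first cut. v[k] is the best of p[i]+v[k−i] over all sellable i≤k, charging 3 whenever i<k.
v[1] = 3
v[2] = max(3+3-3, 4+0) = 4
v[3] = max(3+4-3, 4+3-3, 5+0) = 5
v[4] = max(3+5-3, 4+4-3, 5+3-3, 9+0) = 9
v[5] = max(3+9-3, 4+5-3, 5+4-3, 9+3-3, 10+0) = 10
v[6] = max(3+10-3, 4+9-3, 5+5-3, 9+4-3, 10+3-3, 25+0) = 25
v[7] = max(3+25-3, 4+10-3, 5+9-3, …, 25+3-3, 27+0) = 27
v[8] = max(3+27-3, 4+25-3, 5+10-3, …, 27+3-3, 20+0) = 27
One optimal plan: pieces 7 + 1 (1 cut) → $30 − $3 = $27.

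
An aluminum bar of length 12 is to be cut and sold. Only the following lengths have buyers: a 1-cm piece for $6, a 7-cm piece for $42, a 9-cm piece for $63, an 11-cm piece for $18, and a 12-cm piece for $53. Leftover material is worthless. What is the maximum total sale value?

Build best[k] bottom-up: best[k] = max over allowed piece i of (p[i] + best[k−i]).
best[1] = 6
best[2] = 12  (first piece 1, then best[1]=6)
best[3] = 18  (first piece 1, then best[2]=12)
best[4] = 24  (first piece 1, then best[3]=18)
best[5] = 30  (first piece 1, then best[4]=24)
best[6] = 36  (first piece 1, then best[5]=30)
best[7] = max(6+36, 42+0) = 42
best[8] = max(6+42, 42+6) = 48
best[9] = max(6+48, 42+12, 63+0) = 63
best[10] = max(6+63, 42+18, 63+6) = 69
best[11] = max(6+69, 42+24, 63+12, 18+0) = 75
best[12] = max(6+75, 42+30, 63+18, 18+6, 53+0) = 81
One optimal cutting: 9 + 1 + 1 + 1 → $81.

81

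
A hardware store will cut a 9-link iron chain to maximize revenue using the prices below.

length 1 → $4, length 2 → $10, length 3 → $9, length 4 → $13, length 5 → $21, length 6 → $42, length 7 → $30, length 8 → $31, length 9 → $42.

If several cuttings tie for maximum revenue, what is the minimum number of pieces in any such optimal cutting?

3

Let r[k] be the best obtainable value from length k. For each k, try every first piece i and keep the best of price[i] + r[k−i].
r[1] = 4
r[2] = 10
r[3] = 14  (first piece 1, then r[2]=10)
r[4] = 20  (first piece 2, then r[2]=10)
r[5] = 24  (first piece 1, then r[4]=20)
r[6] = 42
r[7] = 46  (first piece 1, then r[6]=42)
r[8] = 52  (first piece 2, then r[6]=42)
r[9] = 56  (first piece 1, then r[8]=52)
Maximum revenue is $56.
Now minimize piece count subject to staying optimal: for each k, pieces[k] = 1 + min over i with p[i]+r[k−i]=r[k] of pieces[k−i].
pieces[6] = 1
pieces[7] = 2
pieces[8] = 2
pieces[9] = 3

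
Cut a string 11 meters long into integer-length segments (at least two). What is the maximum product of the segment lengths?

Define g[k] = max over 1≤i<k of i · max(k−i, g[k−i]); the inner max lets the remainder stay uncut if that's better.
g[2] = 1×max(1,0) = 1×1 = 1
g[3] = 1×max(2,1) = 1×2 = 2
g[4] = 2×max(2,1) = 2×2 = 4
g[5] = 2×max(3,2) = 2×3 = 6
g[6] = 3×max(3,2) = 3×3 = 9
g[7] = 2×max(5,6) = 2×6 = 12
g[8] = 2×max(6,9) = 2×9 = 18
g[9] = 3×max(6,9) = 3×9 = 27
g[10] = 2×max(8,18) = 2×18 = 36
g[11] = 2×max(9,27) = 2×27 = 54
One optimal split: 3 + 3 + 3 + 2; product 3×3×3×2 = 54.

54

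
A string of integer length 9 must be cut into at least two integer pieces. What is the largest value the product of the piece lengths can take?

Fill prod[k] for k=2..9: at each k try every first piece i and multiply by the better of (k−i) uncut or prod[k−i].
Small cases: prod[2]=1.
prod[3] = 1×max(2,1) = 1×2 = 2
prod[4] = 2×max(2,1) = 2×2 = 4
prod[5] = 2×max(3,2) = 2×3 = 6
prod[6] = 3×max(3,2) = 3×3 = 9
prod[7] = 2×max(5,6) = 2×6 = 12
prod[8] = 2×max(6,9) = 2×9 = 18
prod[9] = 3×max(6,9) = 3×9 = 27
One optimal split: 3 + 3 + 3; product 3×3×3 = 27.

27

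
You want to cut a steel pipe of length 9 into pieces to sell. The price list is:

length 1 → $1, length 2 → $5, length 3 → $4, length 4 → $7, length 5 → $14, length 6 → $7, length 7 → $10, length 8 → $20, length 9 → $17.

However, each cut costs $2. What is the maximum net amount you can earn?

Build r[k] bottom-up: r[k] = max over allowed piece i of (p[i] + r[k−i]) − 2 per cut.
r[1] = 1
r[2] = max(1+1-2, 5+0) = 5
r[3] = max(1+5-2, 5+1-2, 4+0) = 4
r[4] = max(1+4-2, 5+5-2, 4+1-2, 7+0) = 8
r[5] = max(1+8-2, 5+4-2, 4+5-2, 7+1-2, 14+0) = 14
r[6] = max(1+14-2, 5+8-2, 4+4-2, 7+5-2, 14+1-2, 7+0) = 13
r[7] = max(1+13-2, 5+14-2, 4+8-2, …, 7+1-2, 10+0) = 17
r[8] = max(1+17-2, 5+13-2, 4+14-2, …, 10+1-2, 20+0) = 20
r[9] = max(1+20-2, 5+17-2, 4+13-2, …, 20+1-2, 17+0) = 20
One optimal plan: pieces 5 + 2 + 2 (2 cuts) → $24 − $4 = $20.

20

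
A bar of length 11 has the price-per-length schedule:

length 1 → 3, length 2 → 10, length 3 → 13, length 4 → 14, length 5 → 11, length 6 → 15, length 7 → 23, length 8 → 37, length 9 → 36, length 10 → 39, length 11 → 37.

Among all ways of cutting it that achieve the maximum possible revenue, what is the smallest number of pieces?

Consider every possible first cut. r[k] is the best of p[i]+r[k−i] over all sellable i≤k.
r[1] = 3
r[2] = 10
r[3] = 13  (first piece 1, then r[2]=10)
r[4] = 20  (first piece 2, then r[2]=10)
r[5] = 23  (first piece 1, then r[4]=20)
r[6] = 30  (first piece 2, then r[4]=20)
r[7] = 33  (first piece 1, then r[6]=30)
r[8] = 40  (first piece 2, then r[6]=30)
r[9] = 43  (first piece 1, then r[8]=40)
r[10] = 50  (first piece 2, then r[8]=40)
r[11] = 53  (first piece 1, then r[10]=50)
Maximum revenue is 53.
Now minimize piece count subject to staying optimal: for each k, pieces[k] = 1 + min over i with p[i]+r[k−i]=r[k] of pieces[k−i].
pieces[8] = 4
pieces[9] = 4
pieces[10] = 5
pieces[11] = 5

5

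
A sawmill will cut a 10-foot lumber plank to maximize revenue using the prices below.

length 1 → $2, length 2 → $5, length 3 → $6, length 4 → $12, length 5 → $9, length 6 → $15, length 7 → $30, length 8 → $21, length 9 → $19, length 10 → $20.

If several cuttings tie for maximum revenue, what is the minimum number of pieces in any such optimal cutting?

3

Build r[k] bottom-up: r[k] = max over allowed piece i of (p[i] + r[k−i]).
r[1] = 2
r[2] = 5
r[3] = 7  (first piece 1, then r[2]=5)
r[4] = 12
r[5] = 14  (first piece 1, then r[4]=12)
r[6] = 17  (first piece 2, then r[4]=12)
r[7] = 30
r[8] = 32  (first piece 1, then r[7]=30)
r[9] = 35  (first piece 2, then r[7]=30)
r[10] = 37  (first piece 1, then r[9]=35)
Maximum revenue is $37.
Now minimize piece count subject to staying optimal: for each k, pieces[k] = 1 + min over i with p[i]+r[k−i]=r[k] of pieces[k−i].
pieces[7] = 1
pieces[8] = 2
pieces[9] = 2
pieces[10] = 3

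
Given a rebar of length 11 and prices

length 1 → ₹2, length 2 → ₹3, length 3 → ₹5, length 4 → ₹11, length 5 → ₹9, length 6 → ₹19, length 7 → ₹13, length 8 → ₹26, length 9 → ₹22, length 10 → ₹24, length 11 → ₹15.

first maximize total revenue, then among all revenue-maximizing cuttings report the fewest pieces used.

Let r[k] be the best obtainable value from length k. For each k, try every first piece i and keep the best of price[i] + r[k−i].
r[1] = 2
r[2] = max(2+2, 3+0) = 4
r[3] = max(2+4, 3+2, 5+0) = 6
r[4] = max(2+6, 3+4, 5+2, 11+0) = 11
r[5] = max(2+11, 3+6, 5+4, 11+2, 9+0) = 13
r[6] = max(2+13, 3+11, 5+6, 11+4, 9+2, 19+0) = 19
r[7] = max(2+19, 3+13, 5+11, …, 19+2, 13+0) = 21
r[8] = max(2+21, 3+19, 5+13, …, 13+2, 26+0) = 26
r[9] = max(2+26, 3+21, 5+19, …, 26+2, 22+0) = 28
r[10] = max(2+28, 3+26, 5+21, …, 22+2, 24+0) = 30
r[11] = max(2+30, 3+28, 5+26, …, 24+2, 15+0) = 32
Maximum revenue is ₹32.
Now minimize piece count subject to staying optimal: for each k, pieces[k] = 1 + min over i with p[i]+r[k−i]=r[k] of pieces[k−i].
pieces[8] = 1
pieces[9] = 2
pieces[10] = 2
pieces[11] = 3

3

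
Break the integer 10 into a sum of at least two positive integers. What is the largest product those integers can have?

Define g[k] = max over 1≤i<k of i · max(k−i, g[k−i]); the inner max lets the remainder stay uncut if that's better.
g[2] = 1*max(1,0) = 1*1 = 1
g[3] = max(1*2, 2*1) = 2
g[4] = max(1*3, 2*2, 3*1) = 4
g[5] = max(1*4, 2*3, 3*2, 4*1) = 6
g[6] = max(1*6, 2*4, 3*3, 4*2, 5*1) = 9
g[7] = max(1*9, 2*6, 3*4, 4*3, 5*2, 6*1) = 12
g[8] = max(1*12, 2*9, 3*6, …, 6*2, 7*1) = 18
g[9] = max(1*18, 2*12, 3*9, …, 7*2, 8*1) = 27
g[10] = max(1*27, 2*18, 3*12, …, 8*2, 9*1) = 36
One optimal split: 3 + 3 + 2 + 2; product 3*3*2*2 = 36.

36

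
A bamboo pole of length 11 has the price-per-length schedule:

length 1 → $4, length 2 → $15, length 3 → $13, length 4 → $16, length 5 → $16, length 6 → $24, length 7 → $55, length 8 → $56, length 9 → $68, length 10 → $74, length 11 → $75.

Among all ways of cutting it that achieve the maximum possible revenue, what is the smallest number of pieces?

3

Let r[k] be the best obtainable value from length k. For each k, try every first piece i and keep the best of price[i] + r[k−i].
r[1] = 4
r[2] = 15
r[3] = 19  (first piece 1, then r[2]=15)
r[4] = 30  (first piece 2, then r[2]=15)
r[5] = 34  (first piece 1, then r[4]=30)
r[6] = 45  (first piece 2, then r[4]=30)
r[7] = 55
r[8] = 60  (first piece 2, then r[6]=45)
r[9] = 70  (first piece 2, then r[7]=55)
r[10] = 75  (first piece 2, then r[8]=60)
r[11] = 85  (first piece 2, then r[9]=70)
Maximum revenue is $85.
Now minimize piece count subject to staying optimal: for each k, pieces[k] = 1 + min over i with p[i]+r[k−i]=r[k] of pieces[k−i].
pieces[8] = 4
pieces[9] = 2
pieces[10] = 5
pieces[11] = 3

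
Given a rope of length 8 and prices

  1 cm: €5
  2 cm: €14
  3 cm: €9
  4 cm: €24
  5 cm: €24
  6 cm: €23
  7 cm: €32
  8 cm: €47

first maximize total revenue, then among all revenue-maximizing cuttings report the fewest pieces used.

4

Build r[k] bottom-up: r[k] = max over allowed piece i of (p[i] + r[k−i]).
r[1] = 5
r[2] = max(5+5, 14+0) = 14
r[3] = max(5+14, 14+5, 9+0) = 19
r[4] = max(5+19, 14+14, 9+5, 24+0) = 28
r[5] = max(5+28, 14+19, 9+14, 24+5, 24+0) = 33
r[6] = max(5+33, 14+28, 9+19, 24+14, 24+5, 23+0) = 42
r[7] = max(5+42, 14+33, 9+28, …, 23+5, 32+0) = 47
r[8] = max(5+47, 14+42, 9+33, …, 32+5, 47+0) = 56
Maximum revenue is €56.
Now minimize piece count subject to staying optimal: for each k, pieces[k] = 1 + min over i with p[i]+r[k−i]=r[k] of pieces[k−i].
pieces[5] = 3
pieces[6] = 3
pieces[7] = 4
pieces[8] = 4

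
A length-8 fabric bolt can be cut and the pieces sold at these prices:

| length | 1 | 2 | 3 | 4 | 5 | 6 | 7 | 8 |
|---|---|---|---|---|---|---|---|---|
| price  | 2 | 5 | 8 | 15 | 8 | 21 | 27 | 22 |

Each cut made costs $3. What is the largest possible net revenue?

27

Build r[k] bottom-up: r[k] = max over allowed piece i of (p[i] + r[k−i]) − 3 per cut.
r[1] = 2
r[2] = max(2+2-3, 5+0) = 5
r[3] = max(2+5-3, 5+2-3, 8+0) = 8
r[4] = max(2+8-3, 5+5-3, 8+2-3, 15+0) = 15
r[5] = max(2+15-3, 5+8-3, 8+5-3, 15+2-3, 8+0) = 14
r[6] = max(2+14-3, 5+15-3, 8+8-3, 15+5-3, 8+2-3, 21+0) = 21
r[7] = max(2+21-3, 5+14-3, 8+15-3, …, 21+2-3, 27+0) = 27
r[8] = max(2+27-3, 5+21-3, 8+14-3, …, 27+2-3, 22+0) = 27
One optimal plan: pieces 4 + 4 (1 cut) → $30 − $3 = $27.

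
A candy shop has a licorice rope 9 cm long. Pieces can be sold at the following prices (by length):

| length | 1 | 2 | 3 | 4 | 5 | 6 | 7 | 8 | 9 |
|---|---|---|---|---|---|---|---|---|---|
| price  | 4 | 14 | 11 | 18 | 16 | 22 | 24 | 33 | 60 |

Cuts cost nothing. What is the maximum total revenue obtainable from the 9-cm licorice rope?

Let v[k] be the best obtainable value from length k. For each k, try every first piece i and keep the best of price[i] + v[k−i].
v[1] = 4
v[2] = 14
v[3] = 18  (first piece 1, then v[2]=14)
v[4] = 28  (first piece 2, then v[2]=14)
v[5] = 32  (first piece 1, then v[4]=28)
v[6] = 42  (first piece 2, then v[4]=28)
v[7] = 46  (first piece 1, then v[6]=42)
v[8] = 56  (first piece 2, then v[6]=42)
v[9] = 60  (first piece 1, then v[8]=56)
One optimal cutting: 2 + 2 + 2 + 2 + 1 → ¢14 + ¢14 + ¢14 + ¢14 + ¢4 = ¢60.

60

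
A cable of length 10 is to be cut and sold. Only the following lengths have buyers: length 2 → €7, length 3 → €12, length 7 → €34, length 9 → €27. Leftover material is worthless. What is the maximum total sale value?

46

Build r[k] bottom-up: r[k] = max over allowed piece i of (p[i] + r[k−i]).
r[1] = 0
r[2] = 7
r[3] = 12
r[4] = 14  (first piece 2, then r[2]=7)
r[5] = 19  (first piece 2, then r[3]=12)
r[6] = 24  (first piece 3, then r[3]=12)
r[7] = 34
r[8] = 34
r[9] = 41  (first piece 2, then r[7]=34)
r[10] = 46  (first piece 3, then r[7]=34)
One optimal cutting: 7 + 3 → €46.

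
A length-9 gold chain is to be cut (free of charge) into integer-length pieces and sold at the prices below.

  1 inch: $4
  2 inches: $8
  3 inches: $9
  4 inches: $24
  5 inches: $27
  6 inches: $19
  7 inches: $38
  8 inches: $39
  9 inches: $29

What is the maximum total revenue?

Consider every possible first cut. r[k] is the best of p[i]+r[k−i] over all sellable i≤k.
r[1] = 4
r[2] = max(4+4, 8+0) = 8
r[3] = max(4+8, 8+4, 9+0) = 12
r[4] = max(4+12, 8+8, 9+4, 24+0) = 24
r[5] = max(4+24, 8+12, 9+8, 24+4, 27+0) = 28
r[6] = max(4+28, 8+24, 9+12, 24+8, 27+4, 19+0) = 32
r[7] = max(4+32, 8+28, 9+24, …, 19+4, 38+0) = 38
r[8] = max(4+38, 8+32, 9+28, …, 38+4, 39+0) = 48
r[9] = max(4+48, 8+38, 9+32, …, 39+4, 29+0) = 52
One optimal cutting: 4 + 4 + 1 → $24 + $24 + $4 = $52.

52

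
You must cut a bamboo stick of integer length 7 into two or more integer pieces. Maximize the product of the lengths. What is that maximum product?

Define g[k] = max over 1≤i<k of i · max(k−i, g[k−i]); the inner max lets the remainder stay uncut if that's better.
g[2] = 1*max(1,0) = 1*1 = 1
g[3] = 1*max(2,1) = 1*2 = 2
g[4] = 2*max(2,1) = 2*2 = 4
g[5] = 2*max(3,2) = 2*3 = 6
g[6] = 3*max(3,2) = 3*3 = 9
g[7] = 2*max(5,6) = 2*6 = 12
One optimal split: 3 + 2 + 2; product 3*2*2 = 12.

12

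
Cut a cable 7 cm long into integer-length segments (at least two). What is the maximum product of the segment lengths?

12

Define m[k] = max over 1≤i<k of i · max(k−i, m[k−i]); the inner max lets the remainder stay uncut if that's better.
m[2] = 1×max(1,0) = 1×1 = 1
m[3] = 1×max(2,1) = 1×2 = 2
m[4] = 2×max(2,1) = 2×2 = 4
m[5] = 2×max(3,2) = 2×3 = 6
m[6] = 3×max(3,2) = 3×3 = 9
m[7] = 2×max(5,6) = 2×6 = 12
One optimal split: 3 + 2 + 2; product 3×2×2 = 12.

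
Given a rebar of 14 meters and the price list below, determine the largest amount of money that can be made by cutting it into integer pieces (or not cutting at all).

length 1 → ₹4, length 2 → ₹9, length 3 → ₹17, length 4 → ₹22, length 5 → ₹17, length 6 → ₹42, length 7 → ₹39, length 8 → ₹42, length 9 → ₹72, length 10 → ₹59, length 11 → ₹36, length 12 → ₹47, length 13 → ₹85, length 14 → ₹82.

98

Build v[k] bottom-up: v[k] = max over allowed piece i of (p[i] + v[k−i]).
v[1] = 4
v[2] = 9
v[3] = 17
v[4] = 22
v[5] = 26  (first piece 1, then v[4]=22)
v[6] = 42
v[7] = 46  (first piece 1, then v[6]=42)
v[8] = 51  (first piece 2, then v[6]=42)
v[9] = 72
v[10] = 76  (first piece 1, then v[9]=72)
v[11] = 81  (first piece 2, then v[9]=72)
v[12] = 89  (first piece 3, then v[9]=72)
v[13] = 94  (first piece 4, then v[9]=72)
v[14] = 98  (first piece 1, then v[13]=94)
One optimal cutting: 9 + 4 + 1 → ₹72 + ₹22 + ₹4 = ₹98.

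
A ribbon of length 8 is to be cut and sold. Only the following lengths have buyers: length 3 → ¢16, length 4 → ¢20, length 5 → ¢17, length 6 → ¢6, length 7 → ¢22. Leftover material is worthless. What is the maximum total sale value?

Let best[k] be the best obtainable value from length k. For each k, try every first piece i and keep the best of price[i] + best[k−i].
best[1] = 0
best[2] = 0
best[3] = 16
best[4] = 20
best[5] = 20
best[6] = 32  (first piece 3, then best[3]=16)
best[7] = 36  (first piece 3, then best[4]=20)
best[8] = 40  (first piece 4, then best[4]=20)
One optimal cutting: 4 + 4 → ¢40.

40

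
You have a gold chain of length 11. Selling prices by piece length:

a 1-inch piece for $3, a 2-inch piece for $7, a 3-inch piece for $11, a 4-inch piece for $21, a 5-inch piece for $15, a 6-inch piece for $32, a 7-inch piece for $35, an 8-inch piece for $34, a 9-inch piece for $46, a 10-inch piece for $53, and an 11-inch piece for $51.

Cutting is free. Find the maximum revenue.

56

Consider every possible first cut. R[k] is the best of p[i]+R[k−i] over all sellable i≤k.
R[1] = 3
R[2] = max(3+3, 7+0) = 7
R[3] = max(3+7, 7+3, 11+0) = 11
R[4] = max(3+11, 7+7, 11+3, 21+0) = 21
R[5] = max(3+21, 7+11, 11+7, 21+3, 15+0) = 24
R[6] = max(3+24, 7+21, 11+11, 21+7, 15+3, 32+0) = 32
R[7] = max(3+32, 7+24, 11+21, …, 32+3, 35+0) = 35
R[8] = max(3+35, 7+32, 11+24, …, 35+3, 34+0) = 42
R[9] = max(3+42, 7+35, 11+32, …, 34+3, 46+0) = 46
R[10] = max(3+46, 7+42, 11+35, …, 46+3, 53+0) = 53
R[11] = max(3+53, 7+46, 11+42, …, 53+3, 51+0) = 56
One optimal cutting: 6 + 4 + 1 → $32 + $21 + $3 = $56.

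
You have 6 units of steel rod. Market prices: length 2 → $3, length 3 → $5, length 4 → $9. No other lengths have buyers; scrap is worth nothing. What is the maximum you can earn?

Consider every possible first cut. f[k] is the best of p[i]+f[k−i] over all sellable i≤k.
f[1] = 0
f[2] = 3
f[3] = 5
f[4] = 9
f[5] = 9
f[6] = 12  (first piece 2, then f[4]=9)
One optimal cutting: 4 + 2 → $12.

12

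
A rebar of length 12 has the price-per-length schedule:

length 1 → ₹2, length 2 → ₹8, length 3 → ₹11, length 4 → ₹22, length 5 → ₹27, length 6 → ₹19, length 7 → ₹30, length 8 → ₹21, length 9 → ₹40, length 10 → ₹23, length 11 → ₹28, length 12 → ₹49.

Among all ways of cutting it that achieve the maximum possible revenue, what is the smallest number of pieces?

Let r[k] be the best obtainable value from length k. For each k, try every first piece i and keep the best of price[i] + r[k−i].
r[1] = 2
r[2] = max(2+2, 8+0) = 8
r[3] = max(2+8, 8+2, 11+0) = 11
r[4] = max(2+11, 8+8, 11+2, 22+0) = 22
r[5] = max(2+22, 8+11, 11+8, 22+2, 27+0) = 27
r[6] = max(2+27, 8+22, 11+11, 22+8, 27+2, 19+0) = 30
r[7] = max(2+30, 8+27, 11+22, …, 19+2, 30+0) = 35
r[8] = max(2+35, 8+30, 11+27, …, 30+2, 21+0) = 44
r[9] = max(2+44, 8+35, 11+30, …, 21+2, 40+0) = 49
r[10] = max(2+49, 8+44, 11+35, …, 40+2, 23+0) = 54
r[11] = max(2+54, 8+49, 11+44, …, 23+2, 28+0) = 57
r[12] = max(2+57, 8+54, 11+49, …, 28+2, 49+0) = 66
Maximum revenue is ₹66.
Now minimize piece count subject to staying optimal: for each k, pieces[k] = 1 + min over i with p[i]+r[k−i]=r[k] of pieces[k−i].
pieces[9] = 2
pieces[10] = 2
pieces[11] = 3
pieces[12] = 3

3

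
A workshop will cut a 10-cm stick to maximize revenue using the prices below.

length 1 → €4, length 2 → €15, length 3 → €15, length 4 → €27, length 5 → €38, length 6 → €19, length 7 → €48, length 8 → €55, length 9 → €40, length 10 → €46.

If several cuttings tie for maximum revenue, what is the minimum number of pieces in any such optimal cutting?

2

Let r[k] be the best obtainable value from length k. For each k, try every first piece i and keep the best of price[i] + r[k−i].
r[1] = 4
r[2] = 15
r[3] = 19  (first piece 1, then r[2]=15)
r[4] = 30  (first piece 2, then r[2]=15)
r[5] = 38
r[6] = 45  (first piece 2, then r[4]=30)
r[7] = 53  (first piece 2, then r[5]=38)
r[8] = 60  (first piece 2, then r[6]=45)
r[9] = 68  (first piece 2, then r[7]=53)
r[10] = 76  (first piece 5, then r[5]=38)
Maximum revenue is €76.
Now minimize piece count subject to staying optimal: for each k, pieces[k] = 1 + min over i with p[i]+r[k−i]=r[k] of pieces[k−i].
pieces[7] = 2
pieces[8] = 4
pieces[9] = 3
pieces[10] = 2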